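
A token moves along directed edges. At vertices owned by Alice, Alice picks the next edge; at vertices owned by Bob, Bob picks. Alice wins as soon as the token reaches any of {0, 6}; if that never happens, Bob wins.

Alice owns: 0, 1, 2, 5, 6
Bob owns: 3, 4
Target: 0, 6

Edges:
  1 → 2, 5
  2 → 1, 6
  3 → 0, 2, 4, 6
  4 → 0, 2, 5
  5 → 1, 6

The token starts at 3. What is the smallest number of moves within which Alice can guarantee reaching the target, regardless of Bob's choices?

3

A0 = {0, 6}
A1: add {2, 5} — 2 (Alice) has 2→6; 5 (Alice) has 5→6.
A2: add {1, 4} — 1 (Alice) has 1→2; 4 (Bob): all of {0, 2, 5} already in.
A3: add {3} — 3 (Bob): all of {0, 2, 4, 6} already in.
A3 = all vertices. Fixed point.
3 enters the attractor at level 3, so Alice can force the target in 3 moves from there.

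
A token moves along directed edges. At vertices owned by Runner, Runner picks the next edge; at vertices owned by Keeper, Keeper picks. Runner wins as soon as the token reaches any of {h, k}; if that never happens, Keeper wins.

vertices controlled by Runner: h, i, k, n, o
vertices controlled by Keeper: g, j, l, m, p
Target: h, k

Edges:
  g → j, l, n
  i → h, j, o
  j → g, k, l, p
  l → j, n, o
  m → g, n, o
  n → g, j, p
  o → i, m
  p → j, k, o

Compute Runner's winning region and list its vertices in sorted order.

A0 = {h, k}
A1: add {i} — i (Runner) has i→h.
A2: add {o} — o (Runner) has o→i.
A3 = A2; e.g. g (Keeper) can still go to j. Fixed point.
Runner's winning region = {h, i, k, o}.

h, i, k, o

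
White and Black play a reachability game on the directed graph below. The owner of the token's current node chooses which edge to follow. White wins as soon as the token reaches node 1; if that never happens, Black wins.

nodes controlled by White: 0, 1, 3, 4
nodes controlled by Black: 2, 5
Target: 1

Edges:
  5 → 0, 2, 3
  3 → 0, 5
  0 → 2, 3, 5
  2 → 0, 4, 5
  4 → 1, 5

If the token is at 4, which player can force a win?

A0 = {1}
A1: add {4} — 4 (White) has 4→1.
A2 = A1; e.g. 0 (White) has no edge into A1. Fixed point.
4 ∈ A1, so White can force the target.

White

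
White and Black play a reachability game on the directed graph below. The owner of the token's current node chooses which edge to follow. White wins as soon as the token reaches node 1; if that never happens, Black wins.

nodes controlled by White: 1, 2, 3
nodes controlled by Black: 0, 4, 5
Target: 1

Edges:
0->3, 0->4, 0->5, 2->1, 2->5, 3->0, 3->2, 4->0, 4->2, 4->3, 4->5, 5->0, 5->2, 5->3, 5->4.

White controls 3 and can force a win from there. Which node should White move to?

A0 = {1}
A1: add {2} — 2 (White) has 2→1.
A2: add {3} — 3 (White) has 3→2.
A3 = A2; e.g. 0 (Black) can still go to 4. Fixed point.
From 3, successor 2 is in the attractor (rank 1); the other successor 0 is not.

2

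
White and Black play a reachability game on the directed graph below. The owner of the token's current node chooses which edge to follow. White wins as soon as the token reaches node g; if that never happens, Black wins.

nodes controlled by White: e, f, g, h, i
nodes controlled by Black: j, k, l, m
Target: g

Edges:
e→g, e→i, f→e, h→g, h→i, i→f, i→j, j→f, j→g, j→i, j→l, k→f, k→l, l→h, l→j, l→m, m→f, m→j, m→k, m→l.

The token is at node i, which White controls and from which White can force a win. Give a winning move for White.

f

A0 = {g}
A1: add {e, h} — e (White) has e→g; h (White) has h→g.
A2: add {f} — f (White) has f→e.
A3: add {i} — i (White) has i→f.
A4 = A3; e.g. j (Black) can still go to l. Fixed point.
From i, successor f is in the attractor (rank 2); the other successor j is not.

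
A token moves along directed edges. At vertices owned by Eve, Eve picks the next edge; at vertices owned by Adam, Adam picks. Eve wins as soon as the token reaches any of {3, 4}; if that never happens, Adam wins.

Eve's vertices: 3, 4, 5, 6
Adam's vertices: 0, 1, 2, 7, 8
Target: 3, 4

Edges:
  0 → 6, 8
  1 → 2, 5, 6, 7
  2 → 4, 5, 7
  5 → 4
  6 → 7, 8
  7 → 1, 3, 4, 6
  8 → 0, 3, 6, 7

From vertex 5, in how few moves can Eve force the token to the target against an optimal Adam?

A0 = {3, 4}
A1: add {5} — 5 (Eve) has 5→4.
A2 = A1; e.g. 0 (Adam) can still go to 6. Fixed point.
5 enters the attractor at level 1, so Eve can force the target in 1 move from there.

1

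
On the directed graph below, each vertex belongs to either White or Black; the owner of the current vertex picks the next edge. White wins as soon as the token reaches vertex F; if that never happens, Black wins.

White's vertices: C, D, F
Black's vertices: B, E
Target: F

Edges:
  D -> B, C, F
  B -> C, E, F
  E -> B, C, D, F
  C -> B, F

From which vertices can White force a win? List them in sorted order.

A0 = {F}
A1: add {C, D} — C (White) has C→F; D (White) has D→F.
A2 = A1; e.g. B (Black) can still go to E. Fixed point.
White's winning region = {C, D, F}.

C, D, F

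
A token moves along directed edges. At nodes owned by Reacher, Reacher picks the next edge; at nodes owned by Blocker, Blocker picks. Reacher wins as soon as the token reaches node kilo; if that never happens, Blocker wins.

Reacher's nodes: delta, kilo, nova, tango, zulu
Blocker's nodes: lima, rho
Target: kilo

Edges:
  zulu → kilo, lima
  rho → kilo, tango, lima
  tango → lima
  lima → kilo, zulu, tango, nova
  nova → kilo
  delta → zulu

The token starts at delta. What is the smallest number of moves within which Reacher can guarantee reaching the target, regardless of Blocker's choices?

A0 = {kilo}
A1: add {nova, zulu} — zulu (Reacher) has zulu→kilo; nova (Reacher) has nova→kilo.
A2: add {delta} — delta (Reacher) has delta→zulu.
A3 = A2; e.g. rho (Blocker) can still go to tango. Fixed point.
delta enters the attractor at level 2, so Reacher can force the target in 2 moves from there.

2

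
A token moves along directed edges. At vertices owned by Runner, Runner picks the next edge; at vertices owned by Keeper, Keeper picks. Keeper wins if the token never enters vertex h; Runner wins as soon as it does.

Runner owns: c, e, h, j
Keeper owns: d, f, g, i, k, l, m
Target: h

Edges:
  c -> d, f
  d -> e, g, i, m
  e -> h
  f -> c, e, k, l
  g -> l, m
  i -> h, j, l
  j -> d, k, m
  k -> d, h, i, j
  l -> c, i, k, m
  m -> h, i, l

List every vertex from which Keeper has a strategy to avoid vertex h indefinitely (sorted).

c, d, f, g, i, j, k, l, m

A0 = {h}
A1: add {e} — e (Runner) has e→h.
A2 = A1; e.g. c (Runner) has no edge into A1. Fixed point.
Runner's attractor = {e, h}; Keeper avoids the target exactly from the complement.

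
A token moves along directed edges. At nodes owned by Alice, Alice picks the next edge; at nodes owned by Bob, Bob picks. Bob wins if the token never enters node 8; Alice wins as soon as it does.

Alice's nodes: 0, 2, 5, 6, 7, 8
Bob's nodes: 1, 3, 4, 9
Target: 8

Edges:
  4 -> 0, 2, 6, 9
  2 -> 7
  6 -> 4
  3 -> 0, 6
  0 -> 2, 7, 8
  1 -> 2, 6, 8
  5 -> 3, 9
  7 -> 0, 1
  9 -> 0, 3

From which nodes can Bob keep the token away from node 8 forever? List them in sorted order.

1, 3, 4, 5, 6, 9

A0 = {8}
A1: add {0} — 0 (Alice) has 0→8.
A2: add {7} — 7 (Alice) has 7→0.
A3: add {2} — 2 (Alice) has 2→7.
A4 = A3; e.g. 1 (Bob) can still go to 6. Fixed point.
Alice's attractor = {0, 2, 7, 8}; Bob avoids the target exactly from the complement.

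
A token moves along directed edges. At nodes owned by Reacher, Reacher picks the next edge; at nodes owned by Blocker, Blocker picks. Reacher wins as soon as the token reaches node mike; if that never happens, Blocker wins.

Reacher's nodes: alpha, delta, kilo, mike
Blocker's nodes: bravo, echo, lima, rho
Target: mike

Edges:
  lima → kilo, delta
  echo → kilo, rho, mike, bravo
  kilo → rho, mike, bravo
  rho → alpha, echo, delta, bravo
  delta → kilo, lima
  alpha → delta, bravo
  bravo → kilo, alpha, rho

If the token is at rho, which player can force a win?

A0 = {mike}
A1: add {kilo} — kilo (Reacher) has kilo→mike.
A2: add {delta} — delta (Reacher) has delta→kilo.
A3: add {alpha, lima} — alpha (Reacher) has alpha→delta; lima (Blocker): all of {kilo, delta} already in.
A4 = A3; e.g. echo (Blocker) can still go to rho. Fixed point.
rho never enters the attractor, so Blocker can avoid the target forever.

Blocker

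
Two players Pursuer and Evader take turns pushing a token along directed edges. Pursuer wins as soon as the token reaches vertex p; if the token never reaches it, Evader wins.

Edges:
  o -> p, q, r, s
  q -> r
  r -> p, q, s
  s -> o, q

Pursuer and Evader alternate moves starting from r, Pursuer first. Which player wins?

Track states (vertex, player-to-move).
A0 = {(p,Pursuer), (p,Evader)}
A1: add {(o,Pursuer), (r,Pursuer)}.
(r,Pursuer) ∈ A1 ⇒ Pursuer forces the target.

Pursuer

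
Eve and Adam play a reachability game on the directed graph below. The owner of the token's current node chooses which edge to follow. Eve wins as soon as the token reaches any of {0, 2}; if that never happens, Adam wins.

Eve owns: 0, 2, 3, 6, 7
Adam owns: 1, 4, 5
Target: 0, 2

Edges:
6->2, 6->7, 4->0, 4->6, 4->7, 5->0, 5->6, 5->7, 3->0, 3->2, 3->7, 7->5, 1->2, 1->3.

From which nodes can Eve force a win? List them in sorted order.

0, 1, 2, 3, 6

A0 = {0, 2}
A1: add {3, 6} — 3 (Eve) has 3→0; 6 (Eve) has 6→2.
A2: add {1} — 1 (Adam): all of {2, 3} already in.
A3 = A2; e.g. 4 (Adam) can still go to 7. Fixed point.
Eve's winning region = {0, 1, 2, 3, 6}.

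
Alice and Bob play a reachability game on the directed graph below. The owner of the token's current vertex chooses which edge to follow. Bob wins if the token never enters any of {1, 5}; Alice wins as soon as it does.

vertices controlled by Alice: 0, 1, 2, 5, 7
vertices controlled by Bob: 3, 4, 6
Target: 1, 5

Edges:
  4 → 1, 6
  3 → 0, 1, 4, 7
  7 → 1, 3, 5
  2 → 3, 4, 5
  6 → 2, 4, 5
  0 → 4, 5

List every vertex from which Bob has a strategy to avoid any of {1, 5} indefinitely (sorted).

3, 4, 6

A0 = {1, 5}
A1: add {0, 2, 7} — 0 (Alice) has 0→5; 2 (Alice) has 2→5; 7 (Alice) has 7→1.
A2 = A1; e.g. 3 (Bob) can still go to 4. Fixed point.
Alice's attractor = {0, 1, 2, 5, 7}; Bob avoids the target exactly from the complement.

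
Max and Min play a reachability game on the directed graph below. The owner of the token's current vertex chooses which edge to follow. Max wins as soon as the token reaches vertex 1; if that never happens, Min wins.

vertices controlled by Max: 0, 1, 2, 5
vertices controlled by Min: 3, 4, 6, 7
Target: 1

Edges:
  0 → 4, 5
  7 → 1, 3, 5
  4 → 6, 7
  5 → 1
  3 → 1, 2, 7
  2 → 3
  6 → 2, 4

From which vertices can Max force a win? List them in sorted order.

A0 = {1}
A1: add {5} — 5 (Max) has 5→1.
A2: add {0} — 0 (Max) has 0→5.
A3 = A2; e.g. 2 (Max) has no edge into A2. Fixed point.
Max's winning region = {0, 1, 5}.

0, 1, 5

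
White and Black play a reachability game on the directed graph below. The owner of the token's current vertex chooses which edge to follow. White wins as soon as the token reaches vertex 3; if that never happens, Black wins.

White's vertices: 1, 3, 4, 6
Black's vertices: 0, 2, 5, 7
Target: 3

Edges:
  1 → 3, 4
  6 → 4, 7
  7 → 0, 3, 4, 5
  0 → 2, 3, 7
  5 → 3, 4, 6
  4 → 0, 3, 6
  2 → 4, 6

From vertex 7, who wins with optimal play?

A0 = {3}
A1: add {1, 4} — 1 (White) has 1→3; 4 (White) has 4→3.
A2: add {6} — 6 (White) has 6→4.
A3: add {2, 5} — 2 (Black): all of {4, 6} already in; 5 (Black): all of {3, 4, 6} already in.
A4 = A3; e.g. 0 (Black) can still go to 7. Fixed point.
7 never enters the attractor, so Black can avoid the target forever.

Black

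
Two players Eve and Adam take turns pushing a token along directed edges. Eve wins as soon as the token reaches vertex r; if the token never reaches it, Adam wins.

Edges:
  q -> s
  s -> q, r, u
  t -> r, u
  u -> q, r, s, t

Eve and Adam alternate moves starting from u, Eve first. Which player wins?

Track states (vertex, player-to-move).
A0 = {(r,Eve), (r,Adam)}
A1: add {(s,Eve), (t,Eve), (u,Eve)}.
(u,Eve) ∈ A1 ⇒ Eve forces the target.

Eve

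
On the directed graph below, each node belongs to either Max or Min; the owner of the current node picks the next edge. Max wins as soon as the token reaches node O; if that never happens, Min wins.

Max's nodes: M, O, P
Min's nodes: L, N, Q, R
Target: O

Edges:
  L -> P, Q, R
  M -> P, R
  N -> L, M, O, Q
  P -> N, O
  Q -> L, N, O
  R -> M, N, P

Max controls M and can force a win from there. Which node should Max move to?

P

A0 = {O}
A1: add {P} — P (Max) has P→O.
A2: add {M} — M (Max) has M→P.
A3 = A2; e.g. L (Min) can still go to Q. Fixed point.
From M, successor P is in the attractor (rank 1); the other successor R is not.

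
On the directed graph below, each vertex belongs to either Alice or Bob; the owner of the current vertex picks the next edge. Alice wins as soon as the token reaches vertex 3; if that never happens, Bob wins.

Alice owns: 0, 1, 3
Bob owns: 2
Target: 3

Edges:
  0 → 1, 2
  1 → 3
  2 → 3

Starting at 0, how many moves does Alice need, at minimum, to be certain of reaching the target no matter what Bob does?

A0 = {3}
A1: add {1, 2} — 1 (Alice) has 1→3; 2 (Bob): all of {3} already in.
A2: add {0} — 0 (Alice) has 0→1.
A2 = all vertices. Fixed point.
0 enters the attractor at level 2, so Alice can force the target in 2 moves from there.

2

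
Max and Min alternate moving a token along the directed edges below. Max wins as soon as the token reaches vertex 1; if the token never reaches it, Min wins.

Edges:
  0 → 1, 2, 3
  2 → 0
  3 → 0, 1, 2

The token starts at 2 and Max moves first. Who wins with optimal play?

Min

Track states (vertex, player-to-move).
A0 = {(1,Max), (1,Min)}
A1: add {(0,Max), (3,Max)}.
A2: add {(2,Min)}.
A3 = A2; e.g. (0,Min) stays out. (2,Max) never enters ⇒ Min avoids the target.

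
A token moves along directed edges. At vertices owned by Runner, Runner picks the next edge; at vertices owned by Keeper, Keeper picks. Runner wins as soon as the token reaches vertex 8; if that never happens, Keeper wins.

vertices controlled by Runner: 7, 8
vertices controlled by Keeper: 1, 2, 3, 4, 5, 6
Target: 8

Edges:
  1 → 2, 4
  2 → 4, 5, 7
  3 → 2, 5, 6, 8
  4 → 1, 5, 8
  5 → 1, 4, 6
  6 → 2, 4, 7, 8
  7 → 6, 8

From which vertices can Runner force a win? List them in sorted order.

7, 8

A0 = {8}
A1: add {7} — 7 (Runner) has 7→8.
A2 = A1; e.g. 1 (Keeper) can still go to 2. Fixed point.
Runner's winning region = {7, 8}.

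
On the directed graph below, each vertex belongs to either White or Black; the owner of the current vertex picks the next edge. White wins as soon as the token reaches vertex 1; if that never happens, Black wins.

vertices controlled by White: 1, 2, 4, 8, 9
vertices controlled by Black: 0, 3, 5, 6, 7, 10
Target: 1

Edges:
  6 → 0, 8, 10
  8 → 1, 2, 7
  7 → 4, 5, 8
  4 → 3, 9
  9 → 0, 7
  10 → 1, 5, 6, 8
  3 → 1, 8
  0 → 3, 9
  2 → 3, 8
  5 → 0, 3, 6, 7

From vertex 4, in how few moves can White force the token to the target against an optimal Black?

A0 = {1}
A1: add {8} — 8 (White) has 8→1.
A2: add {2, 3} — 2 (White) has 2→8; 3 (Black): all of {1, 8} already in.
A3: add {4} — 4 (White) has 4→3.
A4 = A3; e.g. 0 (Black) can still go to 9. Fixed point.
4 enters the attractor at level 3, so White can force the target in 3 moves from there.

3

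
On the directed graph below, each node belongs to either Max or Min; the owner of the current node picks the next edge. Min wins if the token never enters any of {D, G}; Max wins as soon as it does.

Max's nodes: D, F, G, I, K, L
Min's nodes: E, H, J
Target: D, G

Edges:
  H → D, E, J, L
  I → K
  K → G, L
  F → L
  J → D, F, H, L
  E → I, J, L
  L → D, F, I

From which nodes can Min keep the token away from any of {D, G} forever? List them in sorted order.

A0 = {D, G}
A1: add {K, L} — K (Max) has K→G; L (Max) has L→D.
A2: add {F, I} — F (Max) has F→L; I (Max) has I→K.
A3 = A2; e.g. E (Min) can still go to J. Fixed point.
Max's attractor = {D, F, G, I, K, L}; Min avoids the target exactly from the complement.

E, H, J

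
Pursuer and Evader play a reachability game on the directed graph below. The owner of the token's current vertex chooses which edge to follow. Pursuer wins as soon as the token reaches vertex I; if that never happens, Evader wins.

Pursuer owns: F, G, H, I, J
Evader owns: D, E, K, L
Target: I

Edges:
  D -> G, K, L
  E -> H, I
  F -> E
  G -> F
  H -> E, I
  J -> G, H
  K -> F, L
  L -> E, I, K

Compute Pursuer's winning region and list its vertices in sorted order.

A0 = {I}
A1: add {H} — H (Pursuer) has H→I.
A2: add {E, J} — E (Evader): all of {H, I} already in; J (Pursuer) has J→H.
A3: add {F} — F (Pursuer) has F→E.
A4: add {G} — G (Pursuer) has G→F.
A5 = A4; e.g. D (Evader) can still go to K. Fixed point.
Pursuer's winning region = {E, F, G, H, I, J}.

E, F, G, H, I, J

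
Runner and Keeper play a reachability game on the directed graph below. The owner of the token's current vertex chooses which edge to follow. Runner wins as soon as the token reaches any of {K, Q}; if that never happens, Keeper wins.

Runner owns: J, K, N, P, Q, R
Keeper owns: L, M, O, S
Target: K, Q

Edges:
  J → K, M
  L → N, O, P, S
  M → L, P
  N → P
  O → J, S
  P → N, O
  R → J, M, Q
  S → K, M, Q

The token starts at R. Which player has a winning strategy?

A0 = {K, Q}
A1: add {J, R} — J (Runner) has J→K; R (Runner) has R→Q.
A2 = A1; e.g. L (Keeper) can still go to N. Fixed point.
R ∈ A1, so Runner can force the target.

Runner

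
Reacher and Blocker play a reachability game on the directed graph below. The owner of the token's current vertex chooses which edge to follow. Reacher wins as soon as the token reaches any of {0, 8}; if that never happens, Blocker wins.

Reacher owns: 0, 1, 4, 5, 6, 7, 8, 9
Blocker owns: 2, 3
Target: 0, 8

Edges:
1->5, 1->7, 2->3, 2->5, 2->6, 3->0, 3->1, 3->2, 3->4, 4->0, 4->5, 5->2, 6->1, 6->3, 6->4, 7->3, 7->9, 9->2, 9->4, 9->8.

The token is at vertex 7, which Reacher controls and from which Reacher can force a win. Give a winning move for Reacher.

A0 = {0, 8}
A1: add {4, 9} — 4 (Reacher) has 4→0; 9 (Reacher) has 9→8.
A2: add {6, 7} — 6 (Reacher) has 6→4; 7 (Reacher) has 7→9.
A3: add {1} — 1 (Reacher) has 1→7.
A4 = A3; e.g. 2 (Blocker) can still go to 3. Fixed point.
From 7, successor 9 is in the attractor (rank 1); the other successor 3 is not.

9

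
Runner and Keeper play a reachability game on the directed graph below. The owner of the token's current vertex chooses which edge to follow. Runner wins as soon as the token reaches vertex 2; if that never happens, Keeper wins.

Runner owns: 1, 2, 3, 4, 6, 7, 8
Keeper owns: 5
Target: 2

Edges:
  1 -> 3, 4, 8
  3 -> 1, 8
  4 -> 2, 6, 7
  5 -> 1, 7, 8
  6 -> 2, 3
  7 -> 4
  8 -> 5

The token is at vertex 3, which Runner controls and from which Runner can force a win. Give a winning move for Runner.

A0 = {2}
A1: add {4, 6} — 4 (Runner) has 4→2; 6 (Runner) has 6→2.
A2: add {1, 7} — 1 (Runner) has 1→4; 7 (Runner) has 7→4.
A3: add {3} — 3 (Runner) has 3→1.
A4 = A3; e.g. 5 (Keeper) can still go to 8. Fixed point.
From 3, successor 1 is in the attractor (rank 2); the other successor 8 is not.

1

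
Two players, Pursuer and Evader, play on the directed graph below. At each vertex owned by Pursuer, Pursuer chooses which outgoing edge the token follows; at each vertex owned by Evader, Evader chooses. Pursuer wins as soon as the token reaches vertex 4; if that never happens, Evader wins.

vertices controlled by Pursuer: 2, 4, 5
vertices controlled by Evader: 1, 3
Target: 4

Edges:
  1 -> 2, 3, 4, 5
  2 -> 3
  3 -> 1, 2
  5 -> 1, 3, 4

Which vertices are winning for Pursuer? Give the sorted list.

4, 5

A0 = {4}
A1: add {5} — 5 (Pursuer) has 5→4.
A2 = A1; e.g. 1 (Evader) can still go to 2. Fixed point.
Pursuer's winning region = {4, 5}.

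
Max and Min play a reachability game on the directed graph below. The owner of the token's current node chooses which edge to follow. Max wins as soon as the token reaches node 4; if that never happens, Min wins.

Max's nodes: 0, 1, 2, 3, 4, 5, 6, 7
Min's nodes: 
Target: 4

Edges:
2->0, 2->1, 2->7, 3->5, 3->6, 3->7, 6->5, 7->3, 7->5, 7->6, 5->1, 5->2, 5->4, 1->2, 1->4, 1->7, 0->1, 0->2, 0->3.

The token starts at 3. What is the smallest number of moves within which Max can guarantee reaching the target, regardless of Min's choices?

2

A0 = {4}
A1: add {1, 5} — 1 (Max) has 1→4; 5 (Max) has 5→4.
A2: add {0, 2, 3, 6, 7} — 0 (Max) has 0→1; 2 (Max) has 2→1; 3 (Max) has 3→5; 6 (Max) has 6→5; 7 (Max) has 7→5.
A2 = all vertices. Fixed point.
3 enters the attractor at level 2, so Max can force the target in 2 moves from there.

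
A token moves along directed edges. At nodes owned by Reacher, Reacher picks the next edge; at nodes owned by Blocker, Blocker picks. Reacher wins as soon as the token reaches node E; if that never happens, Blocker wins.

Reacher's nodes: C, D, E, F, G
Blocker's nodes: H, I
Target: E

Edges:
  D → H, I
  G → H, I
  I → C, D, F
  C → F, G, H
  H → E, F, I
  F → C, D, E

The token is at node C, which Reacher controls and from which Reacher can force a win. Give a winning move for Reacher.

A0 = {E}
A1: add {F} — F (Reacher) has F→E.
A2: add {C} — C (Reacher) has C→F.
A3 = A2; e.g. D (Reacher) has no edge into A2. Fixed point.
From C, successor F is in the attractor (rank 1); the other successors G, H are not.

F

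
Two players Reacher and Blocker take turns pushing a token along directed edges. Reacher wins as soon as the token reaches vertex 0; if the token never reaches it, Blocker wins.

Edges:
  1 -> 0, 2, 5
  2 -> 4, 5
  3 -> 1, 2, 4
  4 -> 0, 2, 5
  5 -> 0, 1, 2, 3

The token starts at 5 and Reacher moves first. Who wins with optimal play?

Track states (vertex, player-to-move).
A0 = {(0,Reacher), (0,Blocker)}
A1: add {(1,Reacher), (4,Reacher), (5,Reacher)}.
(5,Reacher) ∈ A1 ⇒ Reacher forces the target.

Reacher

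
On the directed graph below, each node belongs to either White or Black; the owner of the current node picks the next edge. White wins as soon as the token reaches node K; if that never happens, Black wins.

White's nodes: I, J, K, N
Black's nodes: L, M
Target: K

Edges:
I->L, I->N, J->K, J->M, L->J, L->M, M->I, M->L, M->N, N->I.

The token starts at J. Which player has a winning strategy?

White

A0 = {K}
A1: add {J} — J (White) has J→K.
A2 = A1; e.g. I (White) has no edge into A1. Fixed point.
J ∈ A1, so White can force the target.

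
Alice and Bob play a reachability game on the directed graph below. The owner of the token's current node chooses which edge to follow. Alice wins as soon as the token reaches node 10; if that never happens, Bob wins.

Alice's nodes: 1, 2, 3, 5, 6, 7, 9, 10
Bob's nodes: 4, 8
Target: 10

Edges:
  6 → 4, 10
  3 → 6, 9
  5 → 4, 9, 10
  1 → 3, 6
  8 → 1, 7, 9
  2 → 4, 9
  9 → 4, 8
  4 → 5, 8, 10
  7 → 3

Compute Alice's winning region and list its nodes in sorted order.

A0 = {10}
A1: add {5, 6} — 5 (Alice) has 5→10; 6 (Alice) has 6→10.
A2: add {1, 3} — 1 (Alice) has 1→6; 3 (Alice) has 3→6.
A3: add {7} — 7 (Alice) has 7→3.
A4 = A3; e.g. 2 (Alice) has no edge into A3. Fixed point.
Alice's winning region = {1, 3, 5, 6, 7, 10}.

1, 3, 5, 6, 7, 10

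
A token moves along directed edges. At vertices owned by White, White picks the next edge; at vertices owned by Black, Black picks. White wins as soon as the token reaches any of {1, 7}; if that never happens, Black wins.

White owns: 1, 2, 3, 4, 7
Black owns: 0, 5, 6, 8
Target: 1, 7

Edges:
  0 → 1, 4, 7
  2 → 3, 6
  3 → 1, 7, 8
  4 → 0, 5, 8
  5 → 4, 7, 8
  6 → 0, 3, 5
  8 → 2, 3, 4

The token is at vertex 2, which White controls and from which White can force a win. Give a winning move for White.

3

A0 = {1, 7}
A1: add {3} — 3 (White) has 3→1.
A2: add {2} — 2 (White) has 2→3.
A3 = A2; e.g. 0 (Black) can still go to 4. Fixed point.
From 2, successor 3 is in the attractor (rank 1); the other successor 6 is not.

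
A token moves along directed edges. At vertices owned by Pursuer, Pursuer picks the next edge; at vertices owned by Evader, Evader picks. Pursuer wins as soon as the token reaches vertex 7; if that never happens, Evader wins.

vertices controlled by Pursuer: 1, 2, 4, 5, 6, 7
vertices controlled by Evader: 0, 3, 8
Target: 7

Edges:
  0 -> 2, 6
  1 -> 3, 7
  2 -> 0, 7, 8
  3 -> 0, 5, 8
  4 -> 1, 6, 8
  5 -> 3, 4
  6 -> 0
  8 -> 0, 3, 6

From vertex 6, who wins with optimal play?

Evader

A0 = {7}
A1: add {1, 2} — 1 (Pursuer) has 1→7; 2 (Pursuer) has 2→7.
A2: add {4} — 4 (Pursuer) has 4→1.
A3: add {5} — 5 (Pursuer) has 5→4.
A4 = A3; e.g. 0 (Evader) can still go to 6. Fixed point.
6 never enters the attractor, so Evader can avoid the target forever.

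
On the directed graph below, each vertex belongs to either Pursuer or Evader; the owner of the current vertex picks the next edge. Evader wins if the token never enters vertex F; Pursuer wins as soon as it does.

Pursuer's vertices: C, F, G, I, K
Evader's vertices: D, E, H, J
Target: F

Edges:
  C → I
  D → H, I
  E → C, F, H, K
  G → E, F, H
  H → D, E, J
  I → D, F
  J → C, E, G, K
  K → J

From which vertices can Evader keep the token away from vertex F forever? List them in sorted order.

D, E, H, J, K

A0 = {F}
A1: add {G, I} — G (Pursuer) has G→F; I (Pursuer) has I→F.
A2: add {C} — C (Pursuer) has C→I.
A3 = A2; e.g. D (Evader) can still go to H. Fixed point.
Pursuer's attractor = {C, F, G, I}; Evader avoids the target exactly from the complement.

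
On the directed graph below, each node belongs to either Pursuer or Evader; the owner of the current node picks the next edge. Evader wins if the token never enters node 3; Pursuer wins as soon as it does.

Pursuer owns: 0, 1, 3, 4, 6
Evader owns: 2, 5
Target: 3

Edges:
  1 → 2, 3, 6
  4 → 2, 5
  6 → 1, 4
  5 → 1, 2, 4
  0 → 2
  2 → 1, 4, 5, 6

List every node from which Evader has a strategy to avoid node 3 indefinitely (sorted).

A0 = {3}
A1: add {1} — 1 (Pursuer) has 1→3.
A2: add {6} — 6 (Pursuer) has 6→1.
A3 = A2; e.g. 0 (Pursuer) has no edge into A2. Fixed point.
Pursuer's attractor = {1, 3, 6}; Evader avoids the target exactly from the complement.

0, 2, 4, 5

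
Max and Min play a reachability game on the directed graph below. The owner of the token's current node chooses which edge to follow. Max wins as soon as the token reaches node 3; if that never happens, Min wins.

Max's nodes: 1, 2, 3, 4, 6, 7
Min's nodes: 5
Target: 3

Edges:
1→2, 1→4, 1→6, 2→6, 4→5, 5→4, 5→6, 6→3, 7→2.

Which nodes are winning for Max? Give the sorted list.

A0 = {3}
A1: add {6} — 6 (Max) has 6→3.
A2: add {1, 2} — 1 (Max) has 1→6; 2 (Max) has 2→6.
A3: add {7} — 7 (Max) has 7→2.
A4 = A3; e.g. 4 (Max) has no edge into A3. Fixed point.
Max's winning region = {1, 2, 3, 6, 7}.

1, 2, 3, 6, 7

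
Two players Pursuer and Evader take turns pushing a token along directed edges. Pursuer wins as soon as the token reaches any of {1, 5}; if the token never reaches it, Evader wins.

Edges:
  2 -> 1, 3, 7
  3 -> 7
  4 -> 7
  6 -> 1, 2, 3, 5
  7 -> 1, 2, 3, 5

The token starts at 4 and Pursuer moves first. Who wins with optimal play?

Evader

Track states (vertex, player-to-move).
A0 = {(1,Pursuer), (1,Evader), (5,Pursuer), (5,Evader)}
A1: add {(2,Pursuer), (6,Pursuer), (7,Pursuer)}.
A2: add {(3,Evader), (4,Evader)}.
A3 = A2; e.g. (2,Evader) stays out. (4,Pursuer) never enters ⇒ Evader avoids the target.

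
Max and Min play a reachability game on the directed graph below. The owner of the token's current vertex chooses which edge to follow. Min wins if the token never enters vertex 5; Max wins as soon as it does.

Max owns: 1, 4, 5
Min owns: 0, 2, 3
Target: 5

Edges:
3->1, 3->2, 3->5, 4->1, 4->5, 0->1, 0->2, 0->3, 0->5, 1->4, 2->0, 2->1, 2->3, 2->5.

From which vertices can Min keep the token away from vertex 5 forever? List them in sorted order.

A0 = {5}
A1: add {4} — 4 (Max) has 4→5.
A2: add {1} — 1 (Max) has 1→4.
A3 = A2; e.g. 0 (Min) can still go to 2. Fixed point.
Max's attractor = {1, 4, 5}; Min avoids the target exactly from the complement.

0, 2, 3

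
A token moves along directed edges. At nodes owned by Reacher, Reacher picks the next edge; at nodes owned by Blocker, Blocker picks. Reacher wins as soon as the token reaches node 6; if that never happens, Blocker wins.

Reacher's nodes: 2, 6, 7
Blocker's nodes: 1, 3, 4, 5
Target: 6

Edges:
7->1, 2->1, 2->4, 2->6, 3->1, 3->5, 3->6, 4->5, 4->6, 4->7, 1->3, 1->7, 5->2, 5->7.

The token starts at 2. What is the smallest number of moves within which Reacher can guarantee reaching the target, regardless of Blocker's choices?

1

A0 = {6}
A1: add {2} — 2 (Reacher) has 2→6.
A2 = A1; e.g. 1 (Blocker) can still go to 3. Fixed point.
2 enters the attractor at level 1, so Reacher can force the target in 1 move from there.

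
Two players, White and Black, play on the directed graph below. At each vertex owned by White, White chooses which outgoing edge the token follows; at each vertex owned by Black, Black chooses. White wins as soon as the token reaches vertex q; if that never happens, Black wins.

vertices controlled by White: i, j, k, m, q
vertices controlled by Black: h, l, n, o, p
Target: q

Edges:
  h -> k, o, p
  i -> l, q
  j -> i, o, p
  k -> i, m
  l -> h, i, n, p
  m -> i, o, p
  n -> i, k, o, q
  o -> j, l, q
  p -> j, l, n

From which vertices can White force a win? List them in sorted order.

i, j, k, m, q

A0 = {q}
A1: add {i} — i (White) has i→q.
A2: add {j, k, m} — j (White) has j→i; k (White) has k→i; m (White) has m→i.
A3 = A2; e.g. h (Black) can still go to o. Fixed point.
White's winning region = {i, j, k, m, q}.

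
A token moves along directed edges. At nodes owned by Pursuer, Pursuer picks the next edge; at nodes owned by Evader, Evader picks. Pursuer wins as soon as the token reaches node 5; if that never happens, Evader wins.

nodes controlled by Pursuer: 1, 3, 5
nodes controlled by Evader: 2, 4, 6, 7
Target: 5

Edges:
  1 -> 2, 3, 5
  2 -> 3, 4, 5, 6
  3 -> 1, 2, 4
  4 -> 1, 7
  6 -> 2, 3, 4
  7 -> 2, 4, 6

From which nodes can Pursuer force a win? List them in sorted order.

A0 = {5}
A1: add {1} — 1 (Pursuer) has 1→5.
A2: add {3} — 3 (Pursuer) has 3→1.
A3 = A2; e.g. 2 (Evader) can still go to 4. Fixed point.
Pursuer's winning region = {1, 3, 5}.

1, 3, 5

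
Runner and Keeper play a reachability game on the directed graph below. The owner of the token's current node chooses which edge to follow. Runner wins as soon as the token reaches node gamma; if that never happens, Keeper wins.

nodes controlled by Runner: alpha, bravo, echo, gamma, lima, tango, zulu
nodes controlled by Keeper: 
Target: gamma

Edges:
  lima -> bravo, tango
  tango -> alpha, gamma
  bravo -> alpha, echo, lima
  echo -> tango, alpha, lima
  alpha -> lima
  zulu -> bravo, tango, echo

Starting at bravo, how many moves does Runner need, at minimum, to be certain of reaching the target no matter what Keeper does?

A0 = {gamma}
A1: add {tango} — tango (Runner) has tango→gamma.
A2: add {echo, lima, zulu} — echo (Runner) has echo→tango; lima (Runner) has lima→tango; zulu (Runner) has zulu→tango.
A3: add {alpha, bravo} — bravo (Runner) has bravo→echo; alpha (Runner) has alpha→lima.
A3 = all vertices. Fixed point.
bravo enters the attractor at level 3, so Runner can force the target in 3 moves from there.

3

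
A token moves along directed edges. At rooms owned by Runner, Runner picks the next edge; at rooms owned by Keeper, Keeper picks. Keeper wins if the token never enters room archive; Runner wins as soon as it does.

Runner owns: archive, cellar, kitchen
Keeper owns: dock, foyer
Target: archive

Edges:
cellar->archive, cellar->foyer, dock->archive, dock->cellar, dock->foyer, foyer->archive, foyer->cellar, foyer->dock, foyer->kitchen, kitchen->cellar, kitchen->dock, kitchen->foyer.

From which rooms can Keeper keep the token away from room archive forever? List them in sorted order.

A0 = {archive}
A1: add {cellar} — cellar (Runner) has cellar→archive.
A2: add {kitchen} — kitchen (Runner) has kitchen→cellar.
A3 = A2; e.g. dock (Keeper) can still go to foyer. Fixed point.
Runner's attractor = {archive, cellar, kitchen}; Keeper avoids the target exactly from the complement.

dock, foyer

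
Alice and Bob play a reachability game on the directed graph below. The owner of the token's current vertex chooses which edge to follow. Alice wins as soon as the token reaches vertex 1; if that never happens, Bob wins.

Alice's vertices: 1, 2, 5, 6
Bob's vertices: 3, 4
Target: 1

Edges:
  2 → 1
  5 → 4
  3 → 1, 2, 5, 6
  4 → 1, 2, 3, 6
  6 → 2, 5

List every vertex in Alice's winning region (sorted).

1, 2, 6

A0 = {1}
A1: add {2} — 2 (Alice) has 2→1.
A2: add {6} — 6 (Alice) has 6→2.
A3 = A2; e.g. 3 (Bob) can still go to 5. Fixed point.
Alice's winning region = {1, 2, 6}.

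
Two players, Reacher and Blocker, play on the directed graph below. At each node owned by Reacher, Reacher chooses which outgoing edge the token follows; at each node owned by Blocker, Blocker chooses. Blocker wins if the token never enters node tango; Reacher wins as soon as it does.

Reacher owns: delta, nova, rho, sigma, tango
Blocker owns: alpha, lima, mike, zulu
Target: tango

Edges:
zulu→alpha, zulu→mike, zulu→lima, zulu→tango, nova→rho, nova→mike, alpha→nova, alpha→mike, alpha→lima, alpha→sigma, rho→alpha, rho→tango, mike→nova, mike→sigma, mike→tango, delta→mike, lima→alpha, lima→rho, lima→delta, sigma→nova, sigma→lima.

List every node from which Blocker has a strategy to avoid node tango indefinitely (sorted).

alpha, lima, zulu

A0 = {tango}
A1: add {rho} — rho (Reacher) has rho→tango.
A2: add {nova} — nova (Reacher) has nova→rho.
A3: add {sigma} — sigma (Reacher) has sigma→nova.
A4: add {mike} — mike (Blocker): all of {nova, sigma, tango} already in.
A5: add {delta} — delta (Reacher) has delta→mike.
A6 = A5; e.g. zulu (Blocker) can still go to alpha. Fixed point.
Reacher's attractor = {delta, mike, nova, rho, sigma, tango}; Blocker avoids the target exactly from the complement.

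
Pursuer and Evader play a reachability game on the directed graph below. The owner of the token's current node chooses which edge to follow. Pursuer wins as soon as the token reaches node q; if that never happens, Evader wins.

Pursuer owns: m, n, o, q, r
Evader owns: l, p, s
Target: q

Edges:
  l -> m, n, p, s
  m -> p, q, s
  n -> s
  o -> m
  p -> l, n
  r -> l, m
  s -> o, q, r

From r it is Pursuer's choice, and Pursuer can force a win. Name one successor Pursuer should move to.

m

A0 = {q}
A1: add {m} — m (Pursuer) has m→q.
A2: add {o, r} — o (Pursuer) has o→m; r (Pursuer) has r→m.
A3: add {s} — s (Evader): all of {o, q, r} already in.
A4: add {n} — n (Pursuer) has n→s.
A5 = A4; e.g. l (Evader) can still go to p. Fixed point.
From r, successor m is in the attractor (rank 1); the other successor l is not.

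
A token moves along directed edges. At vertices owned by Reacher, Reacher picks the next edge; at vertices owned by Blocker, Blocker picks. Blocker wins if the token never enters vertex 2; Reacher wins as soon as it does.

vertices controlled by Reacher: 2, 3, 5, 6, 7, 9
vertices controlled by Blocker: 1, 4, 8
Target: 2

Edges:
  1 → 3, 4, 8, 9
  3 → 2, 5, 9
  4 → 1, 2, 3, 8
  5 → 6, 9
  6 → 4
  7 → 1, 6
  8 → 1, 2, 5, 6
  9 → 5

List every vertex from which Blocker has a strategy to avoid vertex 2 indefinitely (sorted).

1, 4, 5, 6, 7, 8, 9

A0 = {2}
A1: add {3} — 3 (Reacher) has 3→2.
A2 = A1; e.g. 1 (Blocker) can still go to 4. Fixed point.
Reacher's attractor = {2, 3}; Blocker avoids the target exactly from the complement.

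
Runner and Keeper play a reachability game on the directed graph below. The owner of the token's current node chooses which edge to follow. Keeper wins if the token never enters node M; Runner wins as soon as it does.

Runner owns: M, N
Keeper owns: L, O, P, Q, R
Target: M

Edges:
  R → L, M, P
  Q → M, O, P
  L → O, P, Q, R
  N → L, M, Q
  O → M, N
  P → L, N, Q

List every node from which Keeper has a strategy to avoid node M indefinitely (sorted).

L, P, Q, R

A0 = {M}
A1: add {N} — N (Runner) has N→M.
A2: add {O} — O (Keeper): all of {M, N} already in.
A3 = A2; e.g. L (Keeper) can still go to P. Fixed point.
Runner's attractor = {M, N, O}; Keeper avoids the target exactly from the complement.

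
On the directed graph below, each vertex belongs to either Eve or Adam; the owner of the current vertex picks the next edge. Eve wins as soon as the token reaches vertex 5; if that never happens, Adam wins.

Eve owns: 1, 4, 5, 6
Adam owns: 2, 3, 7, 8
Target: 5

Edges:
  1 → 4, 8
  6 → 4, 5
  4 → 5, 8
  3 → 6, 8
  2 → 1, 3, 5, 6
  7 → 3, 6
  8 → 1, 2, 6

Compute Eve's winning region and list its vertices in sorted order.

A0 = {5}
A1: add {4, 6} — 4 (Eve) has 4→5; 6 (Eve) has 6→5.
A2: add {1} — 1 (Eve) has 1→4.
A3 = A2; e.g. 2 (Adam) can still go to 3. Fixed point.
Eve's winning region = {1, 4, 5, 6}.

1, 4, 5, 6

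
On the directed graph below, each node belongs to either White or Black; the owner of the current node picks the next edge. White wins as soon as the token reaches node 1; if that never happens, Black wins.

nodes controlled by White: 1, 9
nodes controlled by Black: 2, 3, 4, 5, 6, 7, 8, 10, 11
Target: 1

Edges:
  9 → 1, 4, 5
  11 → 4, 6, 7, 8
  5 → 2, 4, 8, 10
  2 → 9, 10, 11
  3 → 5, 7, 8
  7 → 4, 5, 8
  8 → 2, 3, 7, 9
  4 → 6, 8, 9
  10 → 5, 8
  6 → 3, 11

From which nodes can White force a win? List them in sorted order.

A0 = {1}
A1: add {9} — 9 (White) has 9→1.
A2 = A1; e.g. 2 (Black) can still go to 10. Fixed point.
White's winning region = {1, 9}.

1, 9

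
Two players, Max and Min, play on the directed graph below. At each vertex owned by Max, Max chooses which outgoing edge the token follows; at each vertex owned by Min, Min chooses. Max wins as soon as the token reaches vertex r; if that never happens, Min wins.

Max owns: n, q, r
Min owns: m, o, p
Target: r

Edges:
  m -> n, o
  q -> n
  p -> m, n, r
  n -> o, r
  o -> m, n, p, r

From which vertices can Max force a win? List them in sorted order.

A0 = {r}
A1: add {n} — n (Max) has n→r.
A2: add {q} — q (Max) has q→n.
A3 = A2; e.g. m (Min) can still go to o. Fixed point.
Max's winning region = {n, q, r}.

n, q, r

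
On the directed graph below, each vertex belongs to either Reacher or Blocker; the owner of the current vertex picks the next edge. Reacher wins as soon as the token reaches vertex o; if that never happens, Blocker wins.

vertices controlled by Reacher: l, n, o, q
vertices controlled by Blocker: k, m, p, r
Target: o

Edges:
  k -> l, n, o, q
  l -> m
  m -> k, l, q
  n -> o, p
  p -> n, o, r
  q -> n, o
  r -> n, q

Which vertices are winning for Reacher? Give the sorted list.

A0 = {o}
A1: add {n, q} — n (Reacher) has n→o; q (Reacher) has q→o.
A2: add {r} — r (Blocker): all of {n, q} already in.
A3: add {p} — p (Blocker): all of {n, o, r} already in.
A4 = A3; e.g. k (Blocker) can still go to l. Fixed point.
Reacher's winning region = {n, o, p, q, r}.

n, o, p, q, r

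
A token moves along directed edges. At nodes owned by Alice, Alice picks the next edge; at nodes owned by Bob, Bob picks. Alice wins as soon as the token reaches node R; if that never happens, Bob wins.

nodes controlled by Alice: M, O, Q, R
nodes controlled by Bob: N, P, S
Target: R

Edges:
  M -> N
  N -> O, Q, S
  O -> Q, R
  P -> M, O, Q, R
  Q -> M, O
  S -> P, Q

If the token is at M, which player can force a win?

A0 = {R}
A1: add {O} — O (Alice) has O→R.
A2: add {Q} — Q (Alice) has Q→O.
A3 = A2; e.g. M (Alice) has no edge into A2. Fixed point.
M never enters the attractor, so Bob can avoid the target forever.

Bob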